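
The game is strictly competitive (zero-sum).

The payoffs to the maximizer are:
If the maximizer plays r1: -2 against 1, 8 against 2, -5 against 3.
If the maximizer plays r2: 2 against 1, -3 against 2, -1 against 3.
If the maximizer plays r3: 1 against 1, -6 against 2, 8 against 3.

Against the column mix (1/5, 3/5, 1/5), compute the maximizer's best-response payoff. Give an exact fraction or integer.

17/5

r1: (-2)·(1/5) + (8)·(3/5) + (-5)·(1/5) = 17/5.
r2: (2)·(1/5) + (-3)·(3/5) + (-1)·(1/5) = -8/5.
r3: (1)·(1/5) + (-6)·(3/5) + (8)·(1/5) = -9/5.
The best pure response is r1 with expected payoff 17/5.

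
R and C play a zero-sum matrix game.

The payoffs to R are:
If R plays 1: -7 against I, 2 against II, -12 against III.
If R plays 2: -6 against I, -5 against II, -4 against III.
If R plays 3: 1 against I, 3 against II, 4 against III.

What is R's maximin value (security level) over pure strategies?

1

The worst-case payoff for each row is 1: -12, 2: -6, 3: 1.
The best of these is 1.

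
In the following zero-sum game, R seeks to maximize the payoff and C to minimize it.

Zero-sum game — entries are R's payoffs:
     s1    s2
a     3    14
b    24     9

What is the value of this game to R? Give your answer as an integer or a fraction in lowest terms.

309/26

Row minima are 3 and 9, so R's maximin is 9; column maxima are 24 and 14, so C's minimax is 14. These differ, so the equilibrium is in mixed strategies.
Let R play a with probability p. C is indifferent when 3p + 24(1−p) = 14p + 9(1−p), giving p = 15/26.
Let C play s1 with probability q. R is indifferent when 3q + 14(1−q) = 24q + 9(1−q), giving q = 5/26.
The value is 3·(5/26) + (14)·(21/26) = 309/26.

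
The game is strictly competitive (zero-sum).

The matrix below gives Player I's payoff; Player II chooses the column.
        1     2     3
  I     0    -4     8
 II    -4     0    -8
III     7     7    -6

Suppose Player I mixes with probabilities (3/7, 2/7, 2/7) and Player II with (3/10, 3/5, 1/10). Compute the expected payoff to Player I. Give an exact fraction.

Against (3/10, 3/5, 1/10), each row's expected payoff is I: -8/5; II: -2; III: 57/10.
Taking the (3/7, 2/7, 2/7)-weighted average: (3/7)·(-8/5) + (2/7)·(-2) + (2/7)·(57/10) = 13/35.

13/35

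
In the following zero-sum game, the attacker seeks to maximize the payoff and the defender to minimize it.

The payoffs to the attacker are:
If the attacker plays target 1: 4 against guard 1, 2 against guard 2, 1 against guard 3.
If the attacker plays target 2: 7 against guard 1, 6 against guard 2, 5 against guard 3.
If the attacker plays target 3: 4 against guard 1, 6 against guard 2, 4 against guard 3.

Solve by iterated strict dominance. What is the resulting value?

Row target 1 is strictly dominated by row target 2 (7>4, 6>2, 5>1); eliminate target 1.
Column guard 2 is strictly dominated by guard 3 for the defender (5<6, 4<6); eliminate guard 2.
Row target 3 is strictly dominated by row target 2 (7>4, 5>4); eliminate target 3.
Column guard 1 is strictly dominated by guard 3 for the defender (5<7); eliminate guard 1.
Only (target 2, guard 3) remains, with payoff 5.

5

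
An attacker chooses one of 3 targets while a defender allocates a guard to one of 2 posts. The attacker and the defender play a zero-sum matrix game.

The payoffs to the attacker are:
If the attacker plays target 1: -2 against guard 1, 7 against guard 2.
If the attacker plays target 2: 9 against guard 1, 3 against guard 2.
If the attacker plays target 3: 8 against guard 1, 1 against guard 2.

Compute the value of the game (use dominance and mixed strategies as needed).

Row target 3 is strictly dominated by row target 2, so the attacker never plays it.
The remaining 2×2 game on (target 1, target 2) × (guard 1, guard 2) has no saddle point. Let the attacker play target 1 with probability p; indifference gives −2p + 9(1−p) = 7p + 3(1−p), so p = 2/5.
Similarly the defender's optimal q on guard 1 is 4/15, and the value is -2·(4/15) + (7)·(11/15) = 23/5.

23/5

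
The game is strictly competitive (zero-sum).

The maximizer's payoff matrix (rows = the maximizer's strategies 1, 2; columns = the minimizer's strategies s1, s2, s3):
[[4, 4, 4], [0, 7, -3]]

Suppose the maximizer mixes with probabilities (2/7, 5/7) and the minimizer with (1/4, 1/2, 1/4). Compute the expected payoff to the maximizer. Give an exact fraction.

Against (1/4, 1/2, 1/4), each row's expected payoff is 1: 4; 2: 11/4.
Taking the (2/7, 5/7)-weighted average: (2/7)·(4) + (5/7)·(11/4) = 87/28.

87/28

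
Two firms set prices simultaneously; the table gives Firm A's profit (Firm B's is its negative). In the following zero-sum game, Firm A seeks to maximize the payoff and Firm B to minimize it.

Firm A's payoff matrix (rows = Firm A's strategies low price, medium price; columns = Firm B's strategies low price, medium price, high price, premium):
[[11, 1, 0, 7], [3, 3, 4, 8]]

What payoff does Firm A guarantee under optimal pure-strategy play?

3

Row minima: 0, 3 → Firm A's maximin is 3.
Column maxima: 11, 3, 4, 8 → Firm B's minimax is 3.
They coincide at (medium price, medium price), so the value is 3.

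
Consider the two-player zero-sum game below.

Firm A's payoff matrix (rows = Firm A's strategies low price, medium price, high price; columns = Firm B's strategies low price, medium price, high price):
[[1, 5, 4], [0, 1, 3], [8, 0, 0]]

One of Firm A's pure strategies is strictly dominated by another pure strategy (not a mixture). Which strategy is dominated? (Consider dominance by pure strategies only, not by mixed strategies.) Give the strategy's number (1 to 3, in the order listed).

2

Compare medium price with low price: 1 > 0, 5 > 1, 4 > 3.
So low price strictly dominates medium price for Firm A; medium price is strictly dominated.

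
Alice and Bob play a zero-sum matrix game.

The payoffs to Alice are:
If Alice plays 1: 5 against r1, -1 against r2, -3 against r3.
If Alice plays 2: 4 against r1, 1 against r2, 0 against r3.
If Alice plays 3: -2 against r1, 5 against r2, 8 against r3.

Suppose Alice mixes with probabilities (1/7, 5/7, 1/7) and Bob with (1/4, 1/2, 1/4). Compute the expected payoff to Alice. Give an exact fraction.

Against (1/4, 1/2, 1/4), each row's expected payoff is 1: 0; 2: 3/2; 3: 4.
Taking the (1/7, 5/7, 1/7)-weighted average: (1/7)·(0) + (5/7)·(3/2) + (1/7)·(4) = 23/14.

23/14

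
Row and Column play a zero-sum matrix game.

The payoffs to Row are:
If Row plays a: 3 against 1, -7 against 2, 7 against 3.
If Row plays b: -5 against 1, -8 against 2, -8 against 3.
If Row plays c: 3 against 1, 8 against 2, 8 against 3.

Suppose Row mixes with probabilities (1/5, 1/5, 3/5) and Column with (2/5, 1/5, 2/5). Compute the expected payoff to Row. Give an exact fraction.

69/25

Against (2/5, 1/5, 2/5), each row's expected payoff is a: 13/5; b: -34/5; c: 6.
Taking the (1/5, 1/5, 3/5)-weighted average: (1/5)·(13/5) + (1/5)·(-34/5) + (3/5)·(6) = 69/25.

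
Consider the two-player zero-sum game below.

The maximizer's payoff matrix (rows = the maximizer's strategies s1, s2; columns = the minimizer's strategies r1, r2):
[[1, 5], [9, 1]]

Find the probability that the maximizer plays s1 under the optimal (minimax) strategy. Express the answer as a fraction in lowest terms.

2/3

Row minima are 1 and 1, so the maximizer's maximin is 1; column maxima are 9 and 5, so the minimizer's minimax is 5. These differ, so the equilibrium is in mixed strategies.
Let the maximizer play s1 with probability p. The minimizer is indifferent when p + 9(1−p) = 5p + (1−p), giving p = 2/3.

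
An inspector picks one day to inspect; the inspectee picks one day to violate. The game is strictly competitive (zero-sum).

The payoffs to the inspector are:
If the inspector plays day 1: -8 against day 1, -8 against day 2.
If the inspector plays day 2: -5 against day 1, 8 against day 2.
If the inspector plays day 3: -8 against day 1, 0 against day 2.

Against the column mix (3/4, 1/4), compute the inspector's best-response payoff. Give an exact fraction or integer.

-7/4

day 1: (-8)·(3/4) + (-8)·(1/4) = -8.
day 2: (-5)·(3/4) + (8)·(1/4) = -7/4.
day 3: (-8)·(3/4) + (0)·(1/4) = -6.
The best pure response is day 2 with expected payoff -7/4.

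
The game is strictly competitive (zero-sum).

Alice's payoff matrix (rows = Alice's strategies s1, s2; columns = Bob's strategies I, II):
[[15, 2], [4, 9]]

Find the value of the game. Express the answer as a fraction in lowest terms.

Row minima are 2 and 4, so Alice's maximin is 4; column maxima are 15 and 9, so Bob's minimax is 9. These differ, so the equilibrium is in mixed strategies.
Let Alice play s1 with probability p. Bob is indifferent when 15p + 4(1−p) = 2p + 9(1−p), giving p = 5/18.
Let Bob play I with probability q. Alice is indifferent when 15q + 2(1−q) = 4q + 9(1−q), giving q = 7/18.
The value is 15·(7/18) + (2)·(11/18) = 127/18.

127/18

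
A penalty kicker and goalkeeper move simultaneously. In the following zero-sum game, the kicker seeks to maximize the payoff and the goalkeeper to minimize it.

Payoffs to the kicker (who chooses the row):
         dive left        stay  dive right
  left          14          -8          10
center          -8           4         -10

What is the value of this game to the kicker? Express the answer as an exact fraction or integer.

-5/4

Column dive left is strictly dominated by dive right for the goalkeeper (it gives the kicker more in every row).
The remaining 2×2 game on (left, center) × (stay, dive right) has no saddle point. Let the kicker play left with probability p; indifference gives −8p + 4(1−p) = 10p − 10(1−p), so p = 7/16.
Similarly the goalkeeper's optimal q on stay is 5/8, and the value is -8·(5/8) + (10)·(3/8) = -5/4.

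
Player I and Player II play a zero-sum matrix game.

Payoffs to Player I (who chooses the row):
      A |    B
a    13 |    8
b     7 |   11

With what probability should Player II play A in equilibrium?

1/3

Row minima are 8 and 7, so Player I's maximin is 8; column maxima are 13 and 11, so Player II's minimax is 11. These differ, so the equilibrium is in mixed strategies.
Let Player II play A with probability q. Player I is indifferent when 13q + 8(1−q) = 7q + 11(1−q), giving q = 1/3.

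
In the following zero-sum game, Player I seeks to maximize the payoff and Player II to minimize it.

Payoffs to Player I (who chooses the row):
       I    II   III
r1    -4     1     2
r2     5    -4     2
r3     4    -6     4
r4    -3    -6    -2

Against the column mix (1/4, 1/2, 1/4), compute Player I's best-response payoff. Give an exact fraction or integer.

r1: (-4)·(1/4) + (1)·(1/2) + (2)·(1/4) = 0.
r2: (5)·(1/4) + (-4)·(1/2) + (2)·(1/4) = -1/4.
r3: (4)·(1/4) + (-6)·(1/2) + (4)·(1/4) = -1.
r4: (-3)·(1/4) + (-6)·(1/2) + (-2)·(1/4) = -17/4.
The best pure response is r1 with expected payoff 0.

0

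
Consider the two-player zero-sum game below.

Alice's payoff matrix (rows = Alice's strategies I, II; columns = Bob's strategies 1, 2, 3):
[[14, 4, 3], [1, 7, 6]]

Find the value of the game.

81/16

Column 2 is strictly dominated by 3 for Bob (it gives Alice more in every row).
The remaining 2×2 game on (I, II) × (1, 3) has no saddle point. Let Alice play I with probability p; indifference gives 14p + (1−p) = 3p + 6(1−p), so p = 5/16.
Similarly Bob's optimal q on 1 is 3/16, and the value is 14·(3/16) + (3)·(13/16) = 81/16.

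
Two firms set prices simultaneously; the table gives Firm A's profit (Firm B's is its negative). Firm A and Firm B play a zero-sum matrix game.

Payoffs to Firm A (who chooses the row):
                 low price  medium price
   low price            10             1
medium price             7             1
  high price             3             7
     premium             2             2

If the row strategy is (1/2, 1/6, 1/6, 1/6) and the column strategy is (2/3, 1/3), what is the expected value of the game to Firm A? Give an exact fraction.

97/18

Against (2/3, 1/3), each row's expected payoff is low price: 7; medium price: 5; high price: 13/3; premium: 2.
Taking the (1/2, 1/6, 1/6, 1/6)-weighted average: (1/2)·(7) + (1/6)·(5) + (1/6)·(13/3) + (1/6)·(2) = 97/18.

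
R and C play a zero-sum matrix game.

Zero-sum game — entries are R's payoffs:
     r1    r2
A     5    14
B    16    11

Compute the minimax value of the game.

Row minima are 5 and 11, so R's maximin is 11; column maxima are 16 and 14, so C's minimax is 14. These differ, so the equilibrium is in mixed strategies.
Let R play A with probability p. C is indifferent when 5p + 16(1−p) = 14p + 11(1−p), giving p = 5/14.
Let C play r1 with probability q. R is indifferent when 5q + 14(1−q) = 16q + 11(1−q), giving q = 3/14.
The value is 5·(3/14) + (14)·(11/14) = 169/14.

169/14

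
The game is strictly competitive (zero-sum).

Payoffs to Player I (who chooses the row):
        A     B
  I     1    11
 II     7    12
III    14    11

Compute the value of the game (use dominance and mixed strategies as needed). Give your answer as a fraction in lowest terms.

91/8

Row I is strictly dominated by row II, so Player I never plays it.
The remaining 2×2 game on (II, III) × (A, B) has no saddle point. Let Player I play II with probability p; indifference gives 7p + 14(1−p) = 12p + 11(1−p), so p = 3/8.
Similarly Player II's optimal q on A is 1/8, and the value is 7·(1/8) + (12)·(7/8) = 91/8.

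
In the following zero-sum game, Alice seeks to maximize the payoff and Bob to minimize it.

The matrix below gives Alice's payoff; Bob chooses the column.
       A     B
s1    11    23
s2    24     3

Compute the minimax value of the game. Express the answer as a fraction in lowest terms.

Row minima are 11 and 3, so Alice's maximin is 11; column maxima are 24 and 23, so Bob's minimax is 23. These differ, so the equilibrium is in mixed strategies.
Let Alice play s1 with probability p. Bob is indifferent when 11p + 24(1−p) = 23p + 3(1−p), giving p = 7/11.
Let Bob play A with probability q. Alice is indifferent when 11q + 23(1−q) = 24q + 3(1−q), giving q = 20/33.
The value is 11·(20/33) + (23)·(13/33) = 173/11.

173/11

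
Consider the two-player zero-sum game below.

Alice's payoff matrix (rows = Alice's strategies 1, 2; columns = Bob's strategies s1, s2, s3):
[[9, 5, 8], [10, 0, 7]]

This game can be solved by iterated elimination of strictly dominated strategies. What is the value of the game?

Column s3 is strictly dominated by s2 for Bob (5<8, 0<7); eliminate s3.
Column s1 is strictly dominated by s2 for Bob (5<9, 0<10); eliminate s1.
Row 2 is strictly dominated by row 1 (5>0); eliminate 2.
Only (1, s2) remains, with payoff 5.

5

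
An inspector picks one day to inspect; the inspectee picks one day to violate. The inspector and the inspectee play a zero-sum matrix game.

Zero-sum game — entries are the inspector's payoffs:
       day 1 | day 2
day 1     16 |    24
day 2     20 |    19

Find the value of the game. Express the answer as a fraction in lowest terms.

176/9

Row minima are 16 and 19, so the inspector's maximin is 19; column maxima are 20 and 24, so the inspectee's minimax is 20. These differ, so the equilibrium is in mixed strategies.
Let the inspector play day 1 with probability p. The inspectee is indifferent when 16p + 20(1−p) = 24p + 19(1−p), giving p = 1/9.
Let the inspectee play day 1 with probability q. The inspector is indifferent when 16q + 24(1−q) = 20q + 19(1−q), giving q = 5/9.
The value is 16·(5/9) + (24)·(4/9) = 176/9.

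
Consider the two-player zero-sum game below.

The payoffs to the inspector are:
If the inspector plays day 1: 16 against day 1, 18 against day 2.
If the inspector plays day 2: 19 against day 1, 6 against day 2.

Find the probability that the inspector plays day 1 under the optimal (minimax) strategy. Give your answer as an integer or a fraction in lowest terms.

13/15

Row minima are 16 and 6, so the inspector's maximin is 16; column maxima are 19 and 18, so the inspectee's minimax is 18. These differ, so the equilibrium is in mixed strategies.
Let the inspector play day 1 with probability p. The inspectee is indifferent when 16p + 19(1−p) = 18p + 6(1−p), giving p = 13/15.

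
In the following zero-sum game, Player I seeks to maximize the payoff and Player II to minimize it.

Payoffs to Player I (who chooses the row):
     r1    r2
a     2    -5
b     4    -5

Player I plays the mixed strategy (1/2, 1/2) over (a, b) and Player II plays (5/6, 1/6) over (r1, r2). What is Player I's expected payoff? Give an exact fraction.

Against (5/6, 1/6), each row's expected payoff is a: 5/6; b: 5/2.
Taking the (1/2, 1/2)-weighted average: (1/2)·(5/6) + (1/2)·(5/2) = 5/3.

5/3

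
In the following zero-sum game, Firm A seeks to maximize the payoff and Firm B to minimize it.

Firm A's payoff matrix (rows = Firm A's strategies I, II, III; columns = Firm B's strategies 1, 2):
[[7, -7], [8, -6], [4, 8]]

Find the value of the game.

Row I is strictly dominated by row II, so Firm A never plays it.
The remaining 2×2 game on (II, III) × (1, 2) has no saddle point. Let Firm A play II with probability p; indifference gives 8p + 4(1−p) = −6p + 8(1−p), so p = 2/9.
Similarly Firm B's optimal q on 1 is 7/9, and the value is 8·(7/9) + (-6)·(2/9) = 44/9.

44/9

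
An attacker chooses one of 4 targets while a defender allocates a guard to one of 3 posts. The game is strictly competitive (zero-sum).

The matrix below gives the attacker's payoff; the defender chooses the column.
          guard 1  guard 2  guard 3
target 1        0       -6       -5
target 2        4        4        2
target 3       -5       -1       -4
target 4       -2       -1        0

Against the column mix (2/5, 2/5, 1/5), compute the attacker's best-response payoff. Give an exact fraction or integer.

target 1: (0)·(2/5) + (-6)·(2/5) + (-5)·(1/5) = -17/5.
target 2: (4)·(2/5) + (4)·(2/5) + (2)·(1/5) = 18/5.
target 3: (-5)·(2/5) + (-1)·(2/5) + (-4)·(1/5) = -16/5.
target 4: (-2)·(2/5) + (-1)·(2/5) + (0)·(1/5) = -6/5.
The best pure response is target 2 with expected payoff 18/5.

18/5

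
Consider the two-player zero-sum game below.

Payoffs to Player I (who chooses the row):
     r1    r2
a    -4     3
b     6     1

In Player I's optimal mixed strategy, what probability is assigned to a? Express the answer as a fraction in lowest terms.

5/12

Row minima are -4 and 1, so Player I's maximin is 1; column maxima are 6 and 3, so Player II's minimax is 3. These differ, so the equilibrium is in mixed strategies.
Let Player I play a with probability p. Player II is indifferent when −4p + 6(1−p) = 3p + (1−p), giving p = 5/12.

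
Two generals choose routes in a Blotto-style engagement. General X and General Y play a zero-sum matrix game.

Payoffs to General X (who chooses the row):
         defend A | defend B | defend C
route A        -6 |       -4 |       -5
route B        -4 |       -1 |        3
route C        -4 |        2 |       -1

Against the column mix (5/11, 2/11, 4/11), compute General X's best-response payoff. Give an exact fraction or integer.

-10/11

route A: (-6)·(5/11) + (-4)·(2/11) + (-5)·(4/11) = -58/11.
route B: (-4)·(5/11) + (-1)·(2/11) + (3)·(4/11) = -10/11.
route C: (-4)·(5/11) + (2)·(2/11) + (-1)·(4/11) = -20/11.
The best pure response is route B with expected payoff -10/11.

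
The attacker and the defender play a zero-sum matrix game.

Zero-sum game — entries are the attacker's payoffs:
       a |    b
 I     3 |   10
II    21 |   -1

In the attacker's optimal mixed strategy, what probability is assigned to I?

Row minima are 3 and -1, so the attacker's maximin is 3; column maxima are 21 and 10, so the defender's minimax is 10. These differ, so the equilibrium is in mixed strategies.
Let the attacker play I with probability p. The defender is indifferent when 3p + 21(1−p) = 10p − (1−p), giving p = 22/29.

22/29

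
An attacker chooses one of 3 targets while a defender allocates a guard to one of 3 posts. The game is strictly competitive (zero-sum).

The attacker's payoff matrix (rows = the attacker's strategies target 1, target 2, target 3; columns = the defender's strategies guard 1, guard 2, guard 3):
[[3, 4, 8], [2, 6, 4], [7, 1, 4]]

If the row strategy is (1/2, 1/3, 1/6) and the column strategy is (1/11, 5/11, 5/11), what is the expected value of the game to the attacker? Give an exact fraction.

Against (1/11, 5/11, 5/11), each row's expected payoff is target 1: 63/11; target 2: 52/11; target 3: 32/11.
Taking the (1/2, 1/3, 1/6)-weighted average: (1/2)·(63/11) + (1/3)·(52/11) + (1/6)·(32/11) = 325/66.

325/66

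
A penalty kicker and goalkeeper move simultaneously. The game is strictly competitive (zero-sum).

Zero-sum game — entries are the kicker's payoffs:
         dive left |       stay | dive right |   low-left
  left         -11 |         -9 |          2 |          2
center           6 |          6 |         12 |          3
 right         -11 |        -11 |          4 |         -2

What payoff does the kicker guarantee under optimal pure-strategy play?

Row minima: -11, 3, -11 → the kicker's maximin is 3.
Column maxima: 6, 6, 12, 3 → the goalkeeper's minimax is 3.
They coincide at (center, low-left), so the value is 3.

3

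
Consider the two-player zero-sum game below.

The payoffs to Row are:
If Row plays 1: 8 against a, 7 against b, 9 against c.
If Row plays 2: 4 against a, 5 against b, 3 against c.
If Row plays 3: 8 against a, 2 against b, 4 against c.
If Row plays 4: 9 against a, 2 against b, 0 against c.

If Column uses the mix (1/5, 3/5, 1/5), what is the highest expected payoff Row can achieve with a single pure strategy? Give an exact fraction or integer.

38/5

1: (8)·(1/5) + (7)·(3/5) + (9)·(1/5) = 38/5.
2: (4)·(1/5) + (5)·(3/5) + (3)·(1/5) = 22/5.
3: (8)·(1/5) + (2)·(3/5) + (4)·(1/5) = 18/5.
4: (9)·(1/5) + (2)·(3/5) + (0)·(1/5) = 3.
The best pure response is 1 with expected payoff 38/5.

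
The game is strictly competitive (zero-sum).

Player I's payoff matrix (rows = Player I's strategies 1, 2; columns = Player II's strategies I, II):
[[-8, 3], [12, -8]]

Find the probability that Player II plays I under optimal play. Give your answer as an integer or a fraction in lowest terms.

11/31

Row minima are -8 and -8, so Player I's maximin is -8; column maxima are 12 and 3, so Player II's minimax is 3. These differ, so the equilibrium is in mixed strategies.
Let Player II play I with probability q. Player I is indifferent when −8q + 3(1−q) = 12q − 8(1−q), giving q = 11/31.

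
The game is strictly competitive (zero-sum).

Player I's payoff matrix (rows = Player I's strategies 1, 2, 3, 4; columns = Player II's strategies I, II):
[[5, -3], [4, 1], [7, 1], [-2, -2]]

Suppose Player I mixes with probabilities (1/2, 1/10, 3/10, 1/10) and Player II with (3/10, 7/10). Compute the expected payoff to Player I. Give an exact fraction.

Against (3/10, 7/10), each row's expected payoff is 1: -3/5; 2: 19/10; 3: 14/5; 4: -2.
Taking the (1/2, 1/10, 3/10, 1/10)-weighted average: (1/2)·(-3/5) + (1/10)·(19/10) + (3/10)·(14/5) + (1/10)·(-2) = 53/100.

53/100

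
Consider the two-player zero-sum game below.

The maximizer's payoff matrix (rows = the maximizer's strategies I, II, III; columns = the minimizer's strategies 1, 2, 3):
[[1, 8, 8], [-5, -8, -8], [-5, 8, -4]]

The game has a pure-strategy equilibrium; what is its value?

1

Row minima: 1, -8, -5 → the maximizer's maximin is 1.
Column maxima: 1, 8, 8 → the minimizer's minimax is 1.
They coincide at (I, 1), so the value is 1.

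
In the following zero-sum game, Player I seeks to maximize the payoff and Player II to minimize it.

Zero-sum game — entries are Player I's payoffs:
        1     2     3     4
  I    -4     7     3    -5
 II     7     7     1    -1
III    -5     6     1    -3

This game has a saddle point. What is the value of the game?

-1

Row minima: -5, -1, -5 → Player I's maximin is -1.
Column maxima: 7, 7, 3, -1 → Player II's minimax is -1.
They coincide at (II, 4), so the value is -1.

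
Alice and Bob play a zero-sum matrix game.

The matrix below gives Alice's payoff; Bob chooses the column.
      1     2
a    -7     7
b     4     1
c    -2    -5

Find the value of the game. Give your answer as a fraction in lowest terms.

35/17

Row c is strictly dominated by row b, so Alice never plays it.
The remaining 2×2 game on (a, b) × (1, 2) has no saddle point. Let Alice play a with probability p; indifference gives −7p + 4(1−p) = 7p + (1−p), so p = 3/17.
Similarly Bob's optimal q on 1 is 6/17, and the value is -7·(6/17) + (7)·(11/17) = 35/17.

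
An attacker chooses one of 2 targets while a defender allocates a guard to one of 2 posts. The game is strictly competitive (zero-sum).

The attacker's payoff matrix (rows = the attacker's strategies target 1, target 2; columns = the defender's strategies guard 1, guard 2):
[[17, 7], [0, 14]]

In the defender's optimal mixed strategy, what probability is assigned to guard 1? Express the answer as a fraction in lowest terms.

7/24

Row minima are 7 and 0, so the attacker's maximin is 7; column maxima are 17 and 14, so the defender's minimax is 14. These differ, so the equilibrium is in mixed strategies.
Let the defender play guard 1 with probability q. The attacker is indifferent when 17q + 7(1−q) = 14(1−q), giving q = 7/24.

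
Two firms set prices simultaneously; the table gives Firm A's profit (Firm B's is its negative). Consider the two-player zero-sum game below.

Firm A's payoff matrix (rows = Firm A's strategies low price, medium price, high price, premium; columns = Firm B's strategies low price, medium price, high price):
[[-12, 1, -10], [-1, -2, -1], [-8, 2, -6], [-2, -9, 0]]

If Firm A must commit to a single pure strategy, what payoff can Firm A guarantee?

-2

The worst-case payoff for each row is low price: -12, medium price: -2, high price: -8, premium: -9.
The best of these is -2.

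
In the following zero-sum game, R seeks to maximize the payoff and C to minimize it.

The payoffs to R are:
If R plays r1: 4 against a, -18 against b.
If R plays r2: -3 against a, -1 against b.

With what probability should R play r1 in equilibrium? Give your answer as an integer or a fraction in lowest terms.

Row minima are -18 and -3, so R's maximin is -3; column maxima are 4 and -1, so C's minimax is -1. These differ, so the equilibrium is in mixed strategies.
Let R play r1 with probability p. C is indifferent when 4p − 3(1−p) = −18p − (1−p), giving p = 1/12.

1/12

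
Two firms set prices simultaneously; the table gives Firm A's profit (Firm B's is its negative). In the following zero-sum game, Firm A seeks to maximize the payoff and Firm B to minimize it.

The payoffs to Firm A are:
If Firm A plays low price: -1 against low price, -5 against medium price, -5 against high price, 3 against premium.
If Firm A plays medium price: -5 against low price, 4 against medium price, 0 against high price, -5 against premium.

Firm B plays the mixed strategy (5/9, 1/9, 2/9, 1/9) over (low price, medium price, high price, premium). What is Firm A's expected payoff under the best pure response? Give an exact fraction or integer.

-17/9

low price: (-1)·(5/9) + (-5)·(1/9) + (-5)·(2/9) + (3)·(1/9) = -17/9.
medium price: (-5)·(5/9) + (4)·(1/9) + (0)·(2/9) + (-5)·(1/9) = -26/9.
The best pure response is low price with expected payoff -17/9.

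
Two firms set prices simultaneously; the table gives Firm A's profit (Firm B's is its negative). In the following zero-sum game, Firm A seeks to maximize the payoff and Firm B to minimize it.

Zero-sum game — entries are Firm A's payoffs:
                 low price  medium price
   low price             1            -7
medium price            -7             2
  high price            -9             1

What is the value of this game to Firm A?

Row high price is strictly dominated by row medium price, so Firm A never plays it.
The remaining 2×2 game on (low price, medium price) × (low price, medium price) has no saddle point. Let Firm A play low price with probability p; indifference gives p − 7(1−p) = −7p + 2(1−p), so p = 9/17.
Similarly Firm B's optimal q on low price is 9/17, and the value is 1·(9/17) + (-7)·(8/17) = -47/17.

-47/17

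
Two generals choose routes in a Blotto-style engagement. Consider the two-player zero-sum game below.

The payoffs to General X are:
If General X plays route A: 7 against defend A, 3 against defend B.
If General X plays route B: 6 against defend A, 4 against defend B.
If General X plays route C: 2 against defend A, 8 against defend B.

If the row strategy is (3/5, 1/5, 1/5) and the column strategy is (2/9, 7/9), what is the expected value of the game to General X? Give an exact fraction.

41/9

Against (2/9, 7/9), each row's expected payoff is route A: 35/9; route B: 40/9; route C: 20/3.
Taking the (3/5, 1/5, 1/5)-weighted average: (3/5)·(35/9) + (1/5)·(40/9) + (1/5)·(20/3) = 41/9.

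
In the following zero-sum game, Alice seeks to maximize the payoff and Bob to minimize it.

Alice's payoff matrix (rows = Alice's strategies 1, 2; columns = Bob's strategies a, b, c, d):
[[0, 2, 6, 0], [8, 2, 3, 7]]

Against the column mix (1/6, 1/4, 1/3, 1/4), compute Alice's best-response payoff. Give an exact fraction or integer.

1: (0)·(1/6) + (2)·(1/4) + (6)·(1/3) + (0)·(1/4) = 5/2.
2: (8)·(1/6) + (2)·(1/4) + (3)·(1/3) + (7)·(1/4) = 55/12.
The best pure response is 2 with expected payoff 55/12.

55/12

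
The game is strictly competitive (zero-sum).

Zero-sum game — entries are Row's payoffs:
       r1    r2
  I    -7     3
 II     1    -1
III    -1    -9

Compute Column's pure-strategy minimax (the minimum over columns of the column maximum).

1

The worst case (largest entry) in each column is r1: 1, r2: 3.
The best (smallest) of these is 1.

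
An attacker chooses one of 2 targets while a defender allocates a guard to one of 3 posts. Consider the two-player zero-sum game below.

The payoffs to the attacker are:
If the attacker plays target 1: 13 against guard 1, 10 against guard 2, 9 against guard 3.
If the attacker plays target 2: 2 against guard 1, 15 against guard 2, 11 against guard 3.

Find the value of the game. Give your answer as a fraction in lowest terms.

Column guard 2 is strictly dominated by guard 3 for the defender (it gives the attacker more in every row).
The remaining 2×2 game on (target 1, target 2) × (guard 1, guard 3) has no saddle point. Let the attacker play target 1 with probability p; indifference gives 13p + 2(1−p) = 9p + 11(1−p), so p = 9/13.
Similarly the defender's optimal q on guard 1 is 2/13, and the value is 13·(2/13) + (9)·(11/13) = 125/13.

125/13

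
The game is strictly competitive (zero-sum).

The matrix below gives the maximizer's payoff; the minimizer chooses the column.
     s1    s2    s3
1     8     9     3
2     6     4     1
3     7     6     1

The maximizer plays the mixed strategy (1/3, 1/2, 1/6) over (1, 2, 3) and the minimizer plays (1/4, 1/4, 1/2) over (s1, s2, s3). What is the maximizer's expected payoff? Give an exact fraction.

97/24

Against (1/4, 1/4, 1/2), each row's expected payoff is 1: 23/4; 2: 3; 3: 15/4.
Taking the (1/3, 1/2, 1/6)-weighted average: (1/3)·(23/4) + (1/2)·(3) + (1/6)·(15/4) = 97/24.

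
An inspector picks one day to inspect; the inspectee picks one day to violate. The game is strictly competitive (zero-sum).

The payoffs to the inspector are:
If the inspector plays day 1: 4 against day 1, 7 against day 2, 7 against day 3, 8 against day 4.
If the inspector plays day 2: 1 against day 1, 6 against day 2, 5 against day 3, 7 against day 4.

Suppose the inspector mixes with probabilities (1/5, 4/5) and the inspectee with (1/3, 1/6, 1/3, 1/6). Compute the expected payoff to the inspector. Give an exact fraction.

Against (1/3, 1/6, 1/3, 1/6), each row's expected payoff is day 1: 37/6; day 2: 25/6.
Taking the (1/5, 4/5)-weighted average: (1/5)·(37/6) + (4/5)·(25/6) = 137/30.

137/30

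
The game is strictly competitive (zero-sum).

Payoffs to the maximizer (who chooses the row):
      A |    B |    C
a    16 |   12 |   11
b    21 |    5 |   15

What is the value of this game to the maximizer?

Column A is strictly dominated by C for the minimizer (it gives the maximizer more in every row).
The remaining 2×2 game on (a, b) × (B, C) has no saddle point. Let the maximizer play a with probability p; indifference gives 12p + 5(1−p) = 11p + 15(1−p), so p = 10/11.
Similarly the minimizer's optimal q on B is 4/11, and the value is 12·(4/11) + (11)·(7/11) = 125/11.

125/11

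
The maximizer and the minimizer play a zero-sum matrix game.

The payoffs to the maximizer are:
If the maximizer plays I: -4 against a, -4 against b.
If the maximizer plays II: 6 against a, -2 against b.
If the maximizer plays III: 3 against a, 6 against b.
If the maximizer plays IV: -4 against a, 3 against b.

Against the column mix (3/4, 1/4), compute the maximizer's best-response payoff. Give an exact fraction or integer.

4

I: (-4)·(3/4) + (-4)·(1/4) = -4.
II: (6)·(3/4) + (-2)·(1/4) = 4.
III: (3)·(3/4) + (6)·(1/4) = 15/4.
IV: (-4)·(3/4) + (3)·(1/4) = -9/4.
The best pure response is II with expected payoff 4.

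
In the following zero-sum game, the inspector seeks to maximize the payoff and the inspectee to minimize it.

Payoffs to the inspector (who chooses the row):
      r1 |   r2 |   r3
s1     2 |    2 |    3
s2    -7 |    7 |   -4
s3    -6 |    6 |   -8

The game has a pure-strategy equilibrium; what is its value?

Row minima: 2, -7, -8 → the inspector's maximin is 2.
Column maxima: 2, 7, 3 → the inspectee's minimax is 2.
They coincide at (s1, r1), so the value is 2.

2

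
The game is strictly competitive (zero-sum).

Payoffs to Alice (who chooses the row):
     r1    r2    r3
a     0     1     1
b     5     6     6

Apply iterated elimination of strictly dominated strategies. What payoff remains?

Row a is strictly dominated by row b (5>0, 6>1, 6>1); eliminate a.
Column r3 is strictly dominated by r1 for Bob (5<6); eliminate r3.
Column r2 is strictly dominated by r1 for Bob (5<6); eliminate r2.
Only (b, r1) remains, with payoff 5.

5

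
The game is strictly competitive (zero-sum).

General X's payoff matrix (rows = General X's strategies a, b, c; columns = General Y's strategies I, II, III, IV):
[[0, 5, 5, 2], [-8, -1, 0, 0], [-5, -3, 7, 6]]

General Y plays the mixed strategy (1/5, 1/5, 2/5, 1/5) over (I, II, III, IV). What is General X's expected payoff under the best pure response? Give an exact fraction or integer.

17/5

a: (0)·(1/5) + (5)·(1/5) + (5)·(2/5) + (2)·(1/5) = 17/5.
b: (-8)·(1/5) + (-1)·(1/5) + (0)·(2/5) + (0)·(1/5) = -9/5.
c: (-5)·(1/5) + (-3)·(1/5) + (7)·(2/5) + (6)·(1/5) = 12/5.
The best pure response is a with expected payoff 17/5.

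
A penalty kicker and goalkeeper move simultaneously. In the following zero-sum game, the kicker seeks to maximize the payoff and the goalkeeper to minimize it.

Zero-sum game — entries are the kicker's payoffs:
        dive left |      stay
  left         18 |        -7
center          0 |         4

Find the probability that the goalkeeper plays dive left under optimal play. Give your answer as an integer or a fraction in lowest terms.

Row minima are -7 and 0, so the kicker's maximin is 0; column maxima are 18 and 4, so the goalkeeper's minimax is 4. These differ, so the equilibrium is in mixed strategies.
Let the goalkeeper play dive left with probability q. The kicker is indifferent when 18q − 7(1−q) = 4(1−q), giving q = 11/29.

11/29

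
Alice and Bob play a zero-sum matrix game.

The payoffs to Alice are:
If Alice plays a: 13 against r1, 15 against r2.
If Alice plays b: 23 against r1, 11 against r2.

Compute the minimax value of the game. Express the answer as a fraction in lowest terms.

101/7

Row minima are 13 and 11, so Alice's maximin is 13; column maxima are 23 and 15, so Bob's minimax is 15. These differ, so the equilibrium is in mixed strategies.
Let Alice play a with probability p. Bob is indifferent when 13p + 23(1−p) = 15p + 11(1−p), giving p = 6/7.
Let Bob play r1 with probability q. Alice is indifferent when 13q + 15(1−q) = 23q + 11(1−q), giving q = 2/7.
The value is 13·(2/7) + (15)·(5/7) = 101/7.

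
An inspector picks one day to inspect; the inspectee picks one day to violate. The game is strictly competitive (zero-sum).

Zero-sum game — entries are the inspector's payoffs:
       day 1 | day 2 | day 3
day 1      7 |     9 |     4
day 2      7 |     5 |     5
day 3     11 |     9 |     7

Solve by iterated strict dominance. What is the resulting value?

7

Column day 1 is strictly dominated by day 3 for the inspectee (4<7, 5<7, 7<11); eliminate day 1.
Row day 2 is strictly dominated by row day 3 (9>5, 7>5); eliminate day 2.
Column day 2 is strictly dominated by day 3 for the inspectee (4<9, 7<9); eliminate day 2.
Row day 1 is strictly dominated by row day 3 (7>4); eliminate day 1.
Only (day 3, day 3) remains, with payoff 7.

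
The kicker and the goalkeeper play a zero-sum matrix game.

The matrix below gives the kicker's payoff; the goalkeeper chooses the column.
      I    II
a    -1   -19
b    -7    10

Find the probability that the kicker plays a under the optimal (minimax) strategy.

Row minima are -19 and -7, so the kicker's maximin is -7; column maxima are -1 and 10, so the goalkeeper's minimax is -1. These differ, so the equilibrium is in mixed strategies.
Let the kicker play a with probability p. The goalkeeper is indifferent when −p − 7(1−p) = −19p + 10(1−p), giving p = 17/35.

17/35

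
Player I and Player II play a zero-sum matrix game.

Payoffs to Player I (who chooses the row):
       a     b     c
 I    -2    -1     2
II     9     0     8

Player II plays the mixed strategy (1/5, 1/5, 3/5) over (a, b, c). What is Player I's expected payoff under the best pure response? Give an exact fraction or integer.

I: (-2)·(1/5) + (-1)·(1/5) + (2)·(3/5) = 3/5.
II: (9)·(1/5) + (0)·(1/5) + (8)·(3/5) = 33/5.
The best pure response is II with expected payoff 33/5.

33/5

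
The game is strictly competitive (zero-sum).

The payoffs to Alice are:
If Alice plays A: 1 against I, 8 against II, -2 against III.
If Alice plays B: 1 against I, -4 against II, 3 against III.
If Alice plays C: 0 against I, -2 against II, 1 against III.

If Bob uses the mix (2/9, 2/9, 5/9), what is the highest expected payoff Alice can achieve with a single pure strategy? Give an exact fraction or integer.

A: (1)·(2/9) + (8)·(2/9) + (-2)·(5/9) = 8/9.
B: (1)·(2/9) + (-4)·(2/9) + (3)·(5/9) = 1.
C: (0)·(2/9) + (-2)·(2/9) + (1)·(5/9) = 1/9.
The best pure response is B with expected payoff 1.

1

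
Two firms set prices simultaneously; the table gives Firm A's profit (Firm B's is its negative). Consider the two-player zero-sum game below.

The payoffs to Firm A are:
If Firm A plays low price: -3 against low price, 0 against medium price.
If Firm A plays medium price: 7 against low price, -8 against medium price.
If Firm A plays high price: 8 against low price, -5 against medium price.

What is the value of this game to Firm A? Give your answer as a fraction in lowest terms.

Row medium price is strictly dominated by row high price, so Firm A never plays it.
The remaining 2×2 game on (low price, high price) × (low price, medium price) has no saddle point. Let Firm A play low price with probability p; indifference gives −3p + 8(1−p) = −5(1−p), so p = 13/16.
Similarly Firm B's optimal q on low price is 5/16, and the value is -3·(5/16) + (0)·(11/16) = -15/16.

-15/16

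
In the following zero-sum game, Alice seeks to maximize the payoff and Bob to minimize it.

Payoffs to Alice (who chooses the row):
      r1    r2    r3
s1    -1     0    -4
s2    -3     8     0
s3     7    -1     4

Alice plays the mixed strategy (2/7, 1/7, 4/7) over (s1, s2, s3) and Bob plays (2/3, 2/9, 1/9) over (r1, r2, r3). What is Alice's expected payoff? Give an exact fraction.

Against (2/3, 2/9, 1/9), each row's expected payoff is s1: -10/9; s2: -2/9; s3: 44/9.
Taking the (2/7, 1/7, 4/7)-weighted average: (2/7)·(-10/9) + (1/7)·(-2/9) + (4/7)·(44/9) = 22/9.

22/9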